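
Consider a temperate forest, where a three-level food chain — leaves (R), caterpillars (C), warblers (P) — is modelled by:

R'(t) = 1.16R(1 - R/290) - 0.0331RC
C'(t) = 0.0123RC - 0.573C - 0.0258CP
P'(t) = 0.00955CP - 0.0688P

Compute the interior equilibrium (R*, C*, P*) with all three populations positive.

R* ≈ 230, C* ≈ 7.2, P* ≈ 87.6

From dP/dt = 0: 0.00955C* = 0.0688, so C* = 7.2.
From dR/dt = 0: 1.16(1 - R*/290) = 0.0331·7.2, giving R* = 290·(1 - 0.206) = 230.
From dC/dt = 0: 0.0123·230 - 0.573 = 0.0258P*, so P* = 2.26/0.0258 = 87.6.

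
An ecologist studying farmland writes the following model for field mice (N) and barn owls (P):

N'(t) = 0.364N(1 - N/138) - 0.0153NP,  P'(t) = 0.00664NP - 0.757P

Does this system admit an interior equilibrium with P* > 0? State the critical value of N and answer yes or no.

Threshold N = 114; K > 114, so yes, the predator persists.

The predator equation gives dP/dt > 0 only when N > 0.757/0.00664 = 114.
Without the predator, N → K = 138. Since 138 > 114, the predator can invade and persist.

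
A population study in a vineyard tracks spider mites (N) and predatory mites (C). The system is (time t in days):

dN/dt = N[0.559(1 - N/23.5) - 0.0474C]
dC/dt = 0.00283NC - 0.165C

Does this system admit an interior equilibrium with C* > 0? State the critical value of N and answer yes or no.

Threshold N = 58.3; K < 58.3, so no, the predator goes extinct.

The predator equation gives dC/dt > 0 only when N > 0.165/0.00283 = 58.3.
Without the predator, N → K = 23.5. Since 23.5 < 58.3, the predator cannot invade.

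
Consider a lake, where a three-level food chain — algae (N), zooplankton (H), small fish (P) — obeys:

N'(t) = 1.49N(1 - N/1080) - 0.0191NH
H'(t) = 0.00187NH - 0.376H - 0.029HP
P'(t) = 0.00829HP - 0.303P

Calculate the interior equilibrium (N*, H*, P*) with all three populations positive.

From dP/dt = 0: 0.00829H* = 0.303, so H* = 36.6.
From dN/dt = 0: 1.49(1 - N*/1080) = 0.0191·36.6, giving N* = 1080·(1 - 0.469) = 574.
From dH/dt = 0: 0.00187·574 - 0.376 = 0.029P*, so P* = 0.697/0.029 = 24.

N* ≈ 574, H* ≈ 36.6, P* ≈ 24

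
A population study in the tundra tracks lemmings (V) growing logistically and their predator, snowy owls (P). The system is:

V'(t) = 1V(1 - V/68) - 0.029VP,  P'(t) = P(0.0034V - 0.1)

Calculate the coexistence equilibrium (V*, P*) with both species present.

From dP/dt = 0 with P > 0: 0.0034V* = 0.1, so V* = 29.4.
Substitute into dV/dt = 0: 1(1 - 29.4/68) = 0.029P*.
The bracket is 0.567, giving P* = 0.567/0.029 = 19.6.

V* ≈ 29.4, P* ≈ 19.6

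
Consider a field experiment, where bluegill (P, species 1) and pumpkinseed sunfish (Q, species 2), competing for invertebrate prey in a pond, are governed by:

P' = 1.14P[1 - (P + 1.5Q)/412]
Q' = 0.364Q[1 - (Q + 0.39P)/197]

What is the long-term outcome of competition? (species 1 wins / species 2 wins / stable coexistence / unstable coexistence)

stable coexistence

Compare the nullcline intercepts: K1/α12 = 412/1.5 = 275 > K2 = 197; K2/α21 = 197/0.39 = 505 > K1 = 412.
Since both inequalities hold, each species can invade when rare, so the interior equilibrium is stable.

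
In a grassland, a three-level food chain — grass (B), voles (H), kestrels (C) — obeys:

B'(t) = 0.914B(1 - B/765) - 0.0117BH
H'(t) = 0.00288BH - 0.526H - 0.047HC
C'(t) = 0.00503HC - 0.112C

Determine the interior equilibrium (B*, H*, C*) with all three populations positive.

B* ≈ 547, H* ≈ 22.3, C* ≈ 22.3

From dC/dt = 0: 0.00503H* = 0.112, so H* = 22.3.
From dB/dt = 0: 0.914(1 - B*/765) = 0.0117·22.3, giving B* = 765·(1 - 0.285) = 547.
From dH/dt = 0: 0.00288·547 - 0.526 = 0.047C*, so C* = 1.05/0.047 = 22.3.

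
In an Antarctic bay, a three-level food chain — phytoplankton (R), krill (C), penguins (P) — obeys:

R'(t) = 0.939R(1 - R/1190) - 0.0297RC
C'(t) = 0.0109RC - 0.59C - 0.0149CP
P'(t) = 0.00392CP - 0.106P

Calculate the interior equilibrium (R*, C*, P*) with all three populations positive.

From dP/dt = 0: 0.00392C* = 0.106, so C* = 27.
From dR/dt = 0: 0.939(1 - R*/1190) = 0.0297·27, giving R* = 1190·(1 - 0.855) = 172.
From dC/dt = 0: 0.0109·172 - 0.59 = 0.0149P*, so P* = 1.29/0.0149 = 86.4.

R* ≈ 172, C* ≈ 27, P* ≈ 86.4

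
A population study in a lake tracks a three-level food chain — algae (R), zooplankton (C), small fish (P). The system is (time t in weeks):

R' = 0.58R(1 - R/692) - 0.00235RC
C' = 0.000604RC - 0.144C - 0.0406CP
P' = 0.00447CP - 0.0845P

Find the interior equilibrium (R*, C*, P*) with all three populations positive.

From dP/dt = 0: 0.00447C* = 0.0845, so C* = 18.9.
From dR/dt = 0: 0.58(1 - R*/692) = 0.00235·18.9, giving R* = 692·(1 - 0.0766) = 639.
From dC/dt = 0: 0.000604·639 - 0.144 = 0.0406P*, so P* = 0.242/0.0406 = 5.96.

R* ≈ 639, C* ≈ 18.9, P* ≈ 5.96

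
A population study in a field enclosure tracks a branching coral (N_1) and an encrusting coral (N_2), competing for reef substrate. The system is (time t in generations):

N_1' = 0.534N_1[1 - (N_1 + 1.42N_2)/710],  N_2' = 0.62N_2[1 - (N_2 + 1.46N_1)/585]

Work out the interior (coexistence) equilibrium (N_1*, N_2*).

N_1* ≈ 112, N_2* ≈ 421

Setting both brackets to zero gives the nullclines N_1 + 1.42N_2 = 710 and 1.46N_1 + N_2 = 585.
Substituting N_2 = 585 - 1.46N_1 into the first: N_1(1 - 1.42·1.46) = 710 - 1.42·585.
So N_1* = -121/-1.07 = 112, and then N_2* = 585 - 1.46·112 = 421.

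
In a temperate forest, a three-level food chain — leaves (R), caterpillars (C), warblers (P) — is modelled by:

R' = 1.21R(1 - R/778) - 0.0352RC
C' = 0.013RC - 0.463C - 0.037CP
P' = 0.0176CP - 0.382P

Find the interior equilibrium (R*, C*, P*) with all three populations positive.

From dP/dt = 0: 0.0176C* = 0.382, so C* = 21.7.
From dR/dt = 0: 1.21(1 - R*/778) = 0.0352·21.7, giving R* = 778·(1 - 0.631) = 287.
From dC/dt = 0: 0.013·287 - 0.463 = 0.037P*, so P* = 3.26/0.037 = 88.2.

R* ≈ 287, C* ≈ 21.7, P* ≈ 88.2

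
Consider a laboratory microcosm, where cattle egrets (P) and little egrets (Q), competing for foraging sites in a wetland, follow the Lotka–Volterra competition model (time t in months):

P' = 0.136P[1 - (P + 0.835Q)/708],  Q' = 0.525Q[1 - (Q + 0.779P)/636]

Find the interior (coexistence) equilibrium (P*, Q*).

P* ≈ 506, Q* ≈ 242

Setting both brackets to zero gives the nullclines P + 0.835Q = 708 and 0.779P + Q = 636.
Substituting Q = 636 - 0.779P into the first: P(1 - 0.835·0.779) = 708 - 0.835·636.
So P* = 177/0.35 = 506, and then Q* = 636 - 0.779·506 = 242.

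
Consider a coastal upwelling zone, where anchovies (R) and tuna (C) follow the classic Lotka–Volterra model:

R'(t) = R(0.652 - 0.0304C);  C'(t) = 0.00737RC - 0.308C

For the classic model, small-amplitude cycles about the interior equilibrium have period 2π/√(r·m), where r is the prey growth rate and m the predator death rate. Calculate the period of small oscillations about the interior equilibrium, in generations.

T ≈ 14 generations

Here r = 0.652 and m = 0.308, so r·m = 0.201.
ω = √0.201 = 0.448 per generation, hence T = 2π/ω ≈ 14 generations.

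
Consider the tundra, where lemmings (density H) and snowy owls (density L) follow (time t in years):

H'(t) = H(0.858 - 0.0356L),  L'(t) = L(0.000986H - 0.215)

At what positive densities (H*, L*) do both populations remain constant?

Set dL/dt = 0 with L > 0: 0.000986H - 0.215 = 0, so H* = 0.215/0.000986 = 218.
Set dH/dt = 0 with H > 0: 0.858 - 0.0356L = 0, so L* = 0.858/0.0356 = 24.1.

H* ≈ 218, L* ≈ 24.1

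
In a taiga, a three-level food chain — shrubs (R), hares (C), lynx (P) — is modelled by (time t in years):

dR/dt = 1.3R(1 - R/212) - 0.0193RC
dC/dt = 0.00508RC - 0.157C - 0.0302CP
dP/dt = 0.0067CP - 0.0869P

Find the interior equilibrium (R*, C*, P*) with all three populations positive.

R* ≈ 171, C* ≈ 13, P* ≈ 23.6

From dP/dt = 0: 0.0067C* = 0.0869, so C* = 13.
From dR/dt = 0: 1.3(1 - R*/212) = 0.0193·13, giving R* = 212·(1 - 0.193) = 171.
From dC/dt = 0: 0.00508·171 - 0.157 = 0.0302P*, so P* = 0.713/0.0302 = 23.6.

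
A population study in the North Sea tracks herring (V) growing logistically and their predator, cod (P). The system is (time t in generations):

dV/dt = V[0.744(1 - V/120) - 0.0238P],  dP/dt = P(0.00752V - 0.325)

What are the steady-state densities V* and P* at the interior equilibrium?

V* ≈ 43.2, P* ≈ 20

From dP/dt = 0 with P > 0: 0.00752V* = 0.325, so V* = 43.2.
Substitute into dV/dt = 0: 0.744(1 - 43.2/120) = 0.0238P*.
The bracket is 0.64, giving P* = 0.476/0.0238 = 20.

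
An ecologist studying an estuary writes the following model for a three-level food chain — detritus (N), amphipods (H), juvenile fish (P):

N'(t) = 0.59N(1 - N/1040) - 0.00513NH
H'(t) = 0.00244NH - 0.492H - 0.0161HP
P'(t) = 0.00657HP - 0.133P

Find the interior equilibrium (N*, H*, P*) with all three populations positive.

From dP/dt = 0: 0.00657H* = 0.133, so H* = 20.2.
From dN/dt = 0: 0.59(1 - N*/1040) = 0.00513·20.2, giving N* = 1040·(1 - 0.176) = 857.
From dH/dt = 0: 0.00244·857 - 0.492 = 0.0161P*, so P* = 1.6/0.0161 = 99.3.

N* ≈ 857, H* ≈ 20.2, P* ≈ 99.3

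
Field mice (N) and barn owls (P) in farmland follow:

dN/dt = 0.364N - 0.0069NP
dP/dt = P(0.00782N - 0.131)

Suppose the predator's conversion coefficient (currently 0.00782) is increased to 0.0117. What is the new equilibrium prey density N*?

At the interior fixed point, setting dP/dt = 0 with P > 0 fixes N* = (predator death rate)/(NP coefficient) — independent of the other coefficients.
With the change, N* = 0.131/0.0117 = 11.2; it falls from 16.8.

N* ≈ 11.2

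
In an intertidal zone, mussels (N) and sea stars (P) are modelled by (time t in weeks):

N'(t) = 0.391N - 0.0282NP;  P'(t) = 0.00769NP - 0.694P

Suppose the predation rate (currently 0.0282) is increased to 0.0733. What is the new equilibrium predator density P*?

At the interior fixed point, setting dN/dt = 0 with N > 0 fixes P* = (prey growth rate)/(NP coefficient) — independent of the other coefficients.
With the change, P* = 0.391/0.0733 = 5.33; it falls from 13.9.

P* ≈ 5.33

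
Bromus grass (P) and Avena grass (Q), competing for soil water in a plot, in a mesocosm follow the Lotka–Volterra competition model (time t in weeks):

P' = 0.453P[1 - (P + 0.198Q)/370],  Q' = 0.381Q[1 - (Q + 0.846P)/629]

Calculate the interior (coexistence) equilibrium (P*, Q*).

P* ≈ 295, Q* ≈ 380

Setting both brackets to zero gives the nullclines P + 0.198Q = 370 and 0.846P + Q = 629.
Substituting Q = 629 - 0.846P into the first: P(1 - 0.198·0.846) = 370 - 0.198·629.
So P* = 245/0.832 = 295, and then Q* = 629 - 0.846·295 = 380.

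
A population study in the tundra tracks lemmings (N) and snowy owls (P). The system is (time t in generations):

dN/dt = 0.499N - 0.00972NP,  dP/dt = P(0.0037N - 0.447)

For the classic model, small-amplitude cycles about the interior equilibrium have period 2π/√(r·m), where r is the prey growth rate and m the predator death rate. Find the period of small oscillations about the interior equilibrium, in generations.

Here r = 0.499 and m = 0.447, so r·m = 0.223.
ω = √0.223 = 0.472 per generation, hence T = 2π/ω ≈ 13.3 generations.

T ≈ 13.3 generations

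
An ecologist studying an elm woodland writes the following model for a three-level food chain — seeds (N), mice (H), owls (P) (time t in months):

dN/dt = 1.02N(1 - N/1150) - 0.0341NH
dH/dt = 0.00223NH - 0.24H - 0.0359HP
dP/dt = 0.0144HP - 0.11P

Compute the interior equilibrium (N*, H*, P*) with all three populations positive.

From dP/dt = 0: 0.0144H* = 0.11, so H* = 7.64.
From dN/dt = 0: 1.02(1 - N*/1150) = 0.0341·7.64, giving N* = 1150·(1 - 0.255) = 856.
From dH/dt = 0: 0.00223·856 - 0.24 = 0.0359P*, so P* = 1.67/0.0359 = 46.5.

N* ≈ 856, H* ≈ 7.64, P* ≈ 46.5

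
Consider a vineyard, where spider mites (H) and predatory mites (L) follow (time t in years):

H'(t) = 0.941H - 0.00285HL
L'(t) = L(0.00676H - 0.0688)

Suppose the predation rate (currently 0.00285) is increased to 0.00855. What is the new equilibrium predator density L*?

L* ≈ 110

At the interior fixed point, setting dH/dt = 0 with H > 0 fixes L* = (prey growth rate)/(HL coefficient) — independent of the other coefficients.
With the change, L* = 0.941/0.00855 = 110; it falls from 330.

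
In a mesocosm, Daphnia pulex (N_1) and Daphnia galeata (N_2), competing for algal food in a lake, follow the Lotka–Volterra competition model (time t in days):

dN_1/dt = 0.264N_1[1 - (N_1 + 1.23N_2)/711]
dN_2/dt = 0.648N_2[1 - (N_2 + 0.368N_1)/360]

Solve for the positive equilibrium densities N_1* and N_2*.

Setting both brackets to zero gives the nullclines N_1 + 1.23N_2 = 711 and 0.368N_1 + N_2 = 360.
Substituting N_2 = 360 - 0.368N_1 into the first: N_1(1 - 1.23·0.368) = 711 - 1.23·360.
So N_1* = 268/0.547 = 490, and then N_2* = 360 - 0.368·490 = 180.

N_1* ≈ 490, N_2* ≈ 180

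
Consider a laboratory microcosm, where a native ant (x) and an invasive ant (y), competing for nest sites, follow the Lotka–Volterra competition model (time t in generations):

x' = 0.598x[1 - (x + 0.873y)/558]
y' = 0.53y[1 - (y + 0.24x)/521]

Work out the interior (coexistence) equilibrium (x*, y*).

Setting both brackets to zero gives the nullclines x + 0.873y = 558 and 0.24x + y = 521.
Substituting y = 521 - 0.24x into the first: x(1 - 0.873·0.24) = 558 - 0.873·521.
So x* = 103/0.79 = 131, and then y* = 521 - 0.24·131 = 490.

x* ≈ 131, y* ≈ 490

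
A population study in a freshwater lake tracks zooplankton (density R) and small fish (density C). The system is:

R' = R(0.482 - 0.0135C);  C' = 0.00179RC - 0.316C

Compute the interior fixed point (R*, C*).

Set dC/dt = 0 with C > 0: 0.00179R - 0.316 = 0, so R* = 0.316/0.00179 = 177.
Set dR/dt = 0 with R > 0: 0.482 - 0.0135C = 0, so C* = 0.482/0.0135 = 35.7.

R* ≈ 177, C* ≈ 35.7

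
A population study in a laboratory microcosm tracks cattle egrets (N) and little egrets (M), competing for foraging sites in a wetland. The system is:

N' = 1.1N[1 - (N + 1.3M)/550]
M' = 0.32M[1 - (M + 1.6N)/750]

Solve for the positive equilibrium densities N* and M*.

N* ≈ 394, M* ≈ 120

Setting both brackets to zero gives the nullclines N + 1.3M = 550 and 1.6N + M = 750.
Substituting M = 750 - 1.6N into the first: N(1 - 1.3·1.6) = 550 - 1.3·750.
So N* = -425/-1.08 = 394, and then M* = 750 - 1.6·394 = 120.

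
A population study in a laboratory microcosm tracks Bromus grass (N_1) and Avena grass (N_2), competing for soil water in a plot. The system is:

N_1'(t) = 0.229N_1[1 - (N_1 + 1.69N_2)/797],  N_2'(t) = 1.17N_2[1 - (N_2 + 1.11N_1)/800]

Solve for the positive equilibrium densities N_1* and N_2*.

N_1* ≈ 634, N_2* ≈ 96.7

Setting both brackets to zero gives the nullclines N_1 + 1.69N_2 = 797 and 1.11N_1 + N_2 = 800.
Substituting N_2 = 800 - 1.11N_1 into the first: N_1(1 - 1.69·1.11) = 797 - 1.69·800.
So N_1* = -555/-0.876 = 634, and then N_2* = 800 - 1.11·634 = 96.7.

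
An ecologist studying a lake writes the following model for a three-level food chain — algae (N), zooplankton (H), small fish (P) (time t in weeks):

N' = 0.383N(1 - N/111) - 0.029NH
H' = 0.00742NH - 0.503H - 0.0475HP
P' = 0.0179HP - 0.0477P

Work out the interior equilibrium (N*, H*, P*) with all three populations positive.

N* ≈ 88.6, H* ≈ 2.66, P* ≈ 3.25

From dP/dt = 0: 0.0179H* = 0.0477, so H* = 2.66.
From dN/dt = 0: 0.383(1 - N*/111) = 0.029·2.66, giving N* = 111·(1 - 0.202) = 88.6.
From dH/dt = 0: 0.00742·88.6 - 0.503 = 0.0475P*, so P* = 0.154/0.0475 = 3.25.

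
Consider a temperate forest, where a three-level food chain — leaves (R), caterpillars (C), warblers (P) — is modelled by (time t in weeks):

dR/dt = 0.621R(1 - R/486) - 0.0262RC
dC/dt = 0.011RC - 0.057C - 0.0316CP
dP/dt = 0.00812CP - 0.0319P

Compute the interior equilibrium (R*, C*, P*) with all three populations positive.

R* ≈ 405, C* ≈ 3.93, P* ≈ 139

From dP/dt = 0: 0.00812C* = 0.0319, so C* = 3.93.
From dR/dt = 0: 0.621(1 - R*/486) = 0.0262·3.93, giving R* = 486·(1 - 0.166) = 405.
From dC/dt = 0: 0.011·405 - 0.057 = 0.0316P*, so P* = 4.4/0.0316 = 139.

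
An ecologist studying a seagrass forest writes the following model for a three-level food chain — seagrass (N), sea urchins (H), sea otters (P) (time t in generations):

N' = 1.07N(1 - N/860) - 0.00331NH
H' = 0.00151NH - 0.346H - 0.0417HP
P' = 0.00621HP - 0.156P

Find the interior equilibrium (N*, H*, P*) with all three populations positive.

N* ≈ 793, H* ≈ 25.1, P* ≈ 20.4

From dP/dt = 0: 0.00621H* = 0.156, so H* = 25.1.
From dN/dt = 0: 1.07(1 - N*/860) = 0.00331·25.1, giving N* = 860·(1 - 0.0777) = 793.
From dH/dt = 0: 0.00151·793 - 0.346 = 0.0417P*, so P* = 0.852/0.0417 = 20.4.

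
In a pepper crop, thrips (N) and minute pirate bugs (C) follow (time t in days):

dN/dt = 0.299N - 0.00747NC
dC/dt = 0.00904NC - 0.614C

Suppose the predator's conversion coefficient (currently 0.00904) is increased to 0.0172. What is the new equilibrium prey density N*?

N* ≈ 35.7

At the interior fixed point, setting dC/dt = 0 with C > 0 fixes N* = (predator death rate)/(NC coefficient) — independent of the other coefficients.
With the change, N* = 0.614/0.0172 = 35.7; it falls from 67.9.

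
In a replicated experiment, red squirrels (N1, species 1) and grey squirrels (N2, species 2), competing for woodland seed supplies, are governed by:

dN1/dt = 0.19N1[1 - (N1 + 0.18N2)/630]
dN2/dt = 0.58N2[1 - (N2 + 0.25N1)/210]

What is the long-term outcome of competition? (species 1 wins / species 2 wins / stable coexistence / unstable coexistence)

Compare the nullcline intercepts: K1/α12 = 630/0.18 = 3500 > K2 = 210; K2/α21 = 210/0.25 = 840 > K1 = 630.
Since both inequalities hold, each species can invade when rare, so the interior equilibrium is stable.

stable coexistence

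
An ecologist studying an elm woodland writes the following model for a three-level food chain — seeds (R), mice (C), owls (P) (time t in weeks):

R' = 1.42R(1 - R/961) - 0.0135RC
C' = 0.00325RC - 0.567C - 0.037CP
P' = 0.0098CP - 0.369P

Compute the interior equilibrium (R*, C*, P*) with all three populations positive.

R* ≈ 617, C* ≈ 37.7, P* ≈ 38.9

From dP/dt = 0: 0.0098C* = 0.369, so C* = 37.7.
From dR/dt = 0: 1.42(1 - R*/961) = 0.0135·37.7, giving R* = 961·(1 - 0.358) = 617.
From dC/dt = 0: 0.00325·617 - 0.567 = 0.037P*, so P* = 1.44/0.037 = 38.9.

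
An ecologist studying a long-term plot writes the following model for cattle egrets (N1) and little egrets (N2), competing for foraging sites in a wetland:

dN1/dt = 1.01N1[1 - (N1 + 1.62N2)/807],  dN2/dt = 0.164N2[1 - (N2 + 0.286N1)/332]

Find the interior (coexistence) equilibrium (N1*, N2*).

Setting both brackets to zero gives the nullclines N1 + 1.62N2 = 807 and 0.286N1 + N2 = 332.
Substituting N2 = 332 - 0.286N1 into the first: N1(1 - 1.62·0.286) = 807 - 1.62·332.
So N1* = 269/0.537 = 502, and then N2* = 332 - 0.286·502 = 189.

N1* ≈ 502, N2* ≈ 189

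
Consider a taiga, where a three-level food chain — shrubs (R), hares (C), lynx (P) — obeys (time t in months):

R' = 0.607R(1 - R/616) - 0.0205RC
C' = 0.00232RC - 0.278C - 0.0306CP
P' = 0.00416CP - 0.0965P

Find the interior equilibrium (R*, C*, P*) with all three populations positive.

From dP/dt = 0: 0.00416C* = 0.0965, so C* = 23.2.
From dR/dt = 0: 0.607(1 - R*/616) = 0.0205·23.2, giving R* = 616·(1 - 0.783) = 133.
From dC/dt = 0: 0.00232·133 - 0.278 = 0.0306P*, so P* = 0.0315/0.0306 = 1.03.

R* ≈ 133, C* ≈ 23.2, P* ≈ 1.03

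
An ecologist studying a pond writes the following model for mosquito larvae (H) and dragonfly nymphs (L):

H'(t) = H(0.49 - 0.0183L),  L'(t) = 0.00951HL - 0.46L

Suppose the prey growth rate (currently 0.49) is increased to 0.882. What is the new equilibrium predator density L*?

L* ≈ 48.2

At the interior fixed point, setting dH/dt = 0 with H > 0 fixes L* = (prey growth rate)/(HL coefficient) — independent of the other coefficients.
With the change, L* = 0.882/0.0183 = 48.2; it rises from 26.8.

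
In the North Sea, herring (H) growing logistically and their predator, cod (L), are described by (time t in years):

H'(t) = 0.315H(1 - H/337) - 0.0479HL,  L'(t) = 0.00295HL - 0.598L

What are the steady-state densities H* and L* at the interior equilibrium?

H* ≈ 203, L* ≈ 2.62

From dL/dt = 0 with L > 0: 0.00295H* = 0.598, so H* = 203.
Substitute into dH/dt = 0: 0.315(1 - 203/337) = 0.0479L*.
The bracket is 0.398, giving L* = 0.126/0.0479 = 2.62.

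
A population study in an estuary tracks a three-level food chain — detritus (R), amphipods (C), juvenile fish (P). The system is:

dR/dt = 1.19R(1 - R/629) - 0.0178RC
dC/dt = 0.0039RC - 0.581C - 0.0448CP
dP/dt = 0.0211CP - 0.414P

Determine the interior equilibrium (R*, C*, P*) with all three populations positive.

From dP/dt = 0: 0.0211C* = 0.414, so C* = 19.6.
From dR/dt = 0: 1.19(1 - R*/629) = 0.0178·19.6, giving R* = 629·(1 - 0.293) = 444.
From dC/dt = 0: 0.0039·444 - 0.581 = 0.0448P*, so P* = 1.15/0.0448 = 25.7.

R* ≈ 444, C* ≈ 19.6, P* ≈ 25.7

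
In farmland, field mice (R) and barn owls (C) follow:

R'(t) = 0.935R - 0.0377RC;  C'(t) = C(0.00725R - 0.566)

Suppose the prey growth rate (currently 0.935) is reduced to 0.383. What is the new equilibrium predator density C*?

At the interior fixed point, setting dR/dt = 0 with R > 0 fixes C* = (prey growth rate)/(RC coefficient) — independent of the other coefficients.
With the change, C* = 0.383/0.0377 = 10.2; it falls from 24.8.

C* ≈ 10.2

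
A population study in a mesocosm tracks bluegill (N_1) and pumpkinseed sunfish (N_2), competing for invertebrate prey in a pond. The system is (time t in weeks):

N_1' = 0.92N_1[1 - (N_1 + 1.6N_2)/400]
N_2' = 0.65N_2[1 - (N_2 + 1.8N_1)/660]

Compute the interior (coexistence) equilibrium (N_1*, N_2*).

N_1* ≈ 349, N_2* ≈ 31.9

Setting both brackets to zero gives the nullclines N_1 + 1.6N_2 = 400 and 1.8N_1 + N_2 = 660.
Substituting N_2 = 660 - 1.8N_1 into the first: N_1(1 - 1.6·1.8) = 400 - 1.6·660.
So N_1* = -656/-1.88 = 349, and then N_2* = 660 - 1.8·349 = 31.9.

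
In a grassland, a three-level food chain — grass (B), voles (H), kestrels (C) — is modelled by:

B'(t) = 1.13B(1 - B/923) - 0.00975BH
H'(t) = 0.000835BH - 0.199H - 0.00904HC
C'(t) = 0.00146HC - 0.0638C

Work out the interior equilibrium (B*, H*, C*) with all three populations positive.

From dC/dt = 0: 0.00146H* = 0.0638, so H* = 43.7.
From dB/dt = 0: 1.13(1 - B*/923) = 0.00975·43.7, giving B* = 923·(1 - 0.377) = 575.
From dH/dt = 0: 0.000835·575 - 0.199 = 0.00904C*, so C* = 0.281/0.00904 = 31.1.

B* ≈ 575, H* ≈ 43.7, C* ≈ 31.1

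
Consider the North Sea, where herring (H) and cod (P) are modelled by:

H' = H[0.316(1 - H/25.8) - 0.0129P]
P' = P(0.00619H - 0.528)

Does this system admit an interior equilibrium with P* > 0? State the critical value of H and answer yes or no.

Threshold H = 85.3; K < 85.3, so no, the predator goes extinct.

The predator equation gives dP/dt > 0 only when H > 0.528/0.00619 = 85.3.
Without the predator, H → K = 25.8. Since 25.8 < 85.3, the predator cannot invade.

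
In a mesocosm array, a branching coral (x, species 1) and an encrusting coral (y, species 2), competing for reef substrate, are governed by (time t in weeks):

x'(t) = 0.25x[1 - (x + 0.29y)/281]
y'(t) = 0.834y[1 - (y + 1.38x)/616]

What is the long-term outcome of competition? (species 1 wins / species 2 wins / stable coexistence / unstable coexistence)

stable coexistence

Compare the nullcline intercepts: K1/α12 = 281/0.29 = 969 > K2 = 616; K2/α21 = 616/1.38 = 446 > K1 = 281.
Since both inequalities hold, each species can invade when rare, so the interior equilibrium is stable.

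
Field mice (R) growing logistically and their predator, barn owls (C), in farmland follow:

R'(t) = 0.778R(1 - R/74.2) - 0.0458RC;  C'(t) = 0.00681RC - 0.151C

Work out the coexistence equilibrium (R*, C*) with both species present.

R* ≈ 22.2, C* ≈ 11.9

From dC/dt = 0 with C > 0: 0.00681R* = 0.151, so R* = 22.2.
Substitute into dR/dt = 0: 0.778(1 - 22.2/74.2) = 0.0458C*.
The bracket is 0.701, giving C* = 0.546/0.0458 = 11.9.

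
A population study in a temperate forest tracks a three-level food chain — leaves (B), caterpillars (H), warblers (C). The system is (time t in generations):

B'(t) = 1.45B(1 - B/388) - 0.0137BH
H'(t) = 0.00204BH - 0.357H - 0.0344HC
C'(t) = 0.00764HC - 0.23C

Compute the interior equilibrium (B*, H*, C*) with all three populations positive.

B* ≈ 278, H* ≈ 30.1, C* ≈ 6.09

From dC/dt = 0: 0.00764H* = 0.23, so H* = 30.1.
From dB/dt = 0: 1.45(1 - B*/388) = 0.0137·30.1, giving B* = 388·(1 - 0.284) = 278.
From dH/dt = 0: 0.00204·278 - 0.357 = 0.0344C*, so C* = 0.209/0.0344 = 6.09.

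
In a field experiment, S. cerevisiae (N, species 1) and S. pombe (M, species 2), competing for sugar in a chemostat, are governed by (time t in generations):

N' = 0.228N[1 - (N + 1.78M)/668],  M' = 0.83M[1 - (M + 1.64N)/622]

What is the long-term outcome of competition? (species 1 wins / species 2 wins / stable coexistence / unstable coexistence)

Compare the nullcline intercepts: K1/α12 = 668/1.78 = 375 < K2 = 622; K2/α21 = 622/1.64 = 379 < K1 = 668.
Since both are reversed, neither can invade when rare; the interior point is a saddle.

unstable coexistence (outcome depends on initial conditions)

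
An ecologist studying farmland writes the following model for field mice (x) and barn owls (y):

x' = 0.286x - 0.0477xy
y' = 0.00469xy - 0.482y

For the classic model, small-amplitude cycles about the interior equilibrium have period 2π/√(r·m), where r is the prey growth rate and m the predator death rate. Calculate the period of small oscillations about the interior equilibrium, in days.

Here r = 0.286 and m = 0.482, so r·m = 0.138.
ω = √0.138 = 0.371 per day, hence T = 2π/ω ≈ 16.9 days.

T ≈ 16.9 days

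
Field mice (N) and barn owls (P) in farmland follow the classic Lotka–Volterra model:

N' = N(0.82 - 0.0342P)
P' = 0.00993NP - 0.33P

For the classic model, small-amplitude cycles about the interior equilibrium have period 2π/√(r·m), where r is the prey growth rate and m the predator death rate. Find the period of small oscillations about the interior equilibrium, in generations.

T ≈ 12.1 generations

Here r = 0.82 and m = 0.33, so r·m = 0.271.
ω = √0.271 = 0.52 per generation, hence T = 2π/ω ≈ 12.1 generations.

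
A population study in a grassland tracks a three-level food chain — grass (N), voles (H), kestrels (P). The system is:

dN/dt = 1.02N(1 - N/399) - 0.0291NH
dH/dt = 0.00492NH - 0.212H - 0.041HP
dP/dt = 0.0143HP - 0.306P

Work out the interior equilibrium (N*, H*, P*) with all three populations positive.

N* ≈ 155, H* ≈ 21.4, P* ≈ 13.5

From dP/dt = 0: 0.0143H* = 0.306, so H* = 21.4.
From dN/dt = 0: 1.02(1 - N*/399) = 0.0291·21.4, giving N* = 399·(1 - 0.61) = 155.
From dH/dt = 0: 0.00492·155 - 0.212 = 0.041P*, so P* = 0.553/0.041 = 13.5.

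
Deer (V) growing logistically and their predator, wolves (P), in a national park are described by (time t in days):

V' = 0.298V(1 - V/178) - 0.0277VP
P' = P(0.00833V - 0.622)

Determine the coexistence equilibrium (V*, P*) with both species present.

V* ≈ 74.7, P* ≈ 6.25

From dP/dt = 0 with P > 0: 0.00833V* = 0.622, so V* = 74.7.
Substitute into dV/dt = 0: 0.298(1 - 74.7/178) = 0.0277P*.
The bracket is 0.581, giving P* = 0.173/0.0277 = 6.25.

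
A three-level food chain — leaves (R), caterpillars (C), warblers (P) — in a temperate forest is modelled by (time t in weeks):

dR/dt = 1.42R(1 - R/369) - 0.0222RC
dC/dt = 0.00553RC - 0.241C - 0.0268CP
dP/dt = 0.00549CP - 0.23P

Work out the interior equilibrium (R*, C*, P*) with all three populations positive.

R* ≈ 127, C* ≈ 41.9, P* ≈ 17.3

From dP/dt = 0: 0.00549C* = 0.23, so C* = 41.9.
From dR/dt = 0: 1.42(1 - R*/369) = 0.0222·41.9, giving R* = 369·(1 - 0.655) = 127.
From dC/dt = 0: 0.00553·127 - 0.241 = 0.0268P*, so P* = 0.463/0.0268 = 17.3.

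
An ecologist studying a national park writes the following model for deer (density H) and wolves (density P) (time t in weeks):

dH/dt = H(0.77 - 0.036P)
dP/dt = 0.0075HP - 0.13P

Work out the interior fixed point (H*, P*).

Set dP/dt = 0 with P > 0: 0.0075H - 0.13 = 0, so H* = 0.13/0.0075 = 17.3.
Set dH/dt = 0 with H > 0: 0.77 - 0.036P = 0, so P* = 0.77/0.036 = 21.4.

H* ≈ 17.3, P* ≈ 21.4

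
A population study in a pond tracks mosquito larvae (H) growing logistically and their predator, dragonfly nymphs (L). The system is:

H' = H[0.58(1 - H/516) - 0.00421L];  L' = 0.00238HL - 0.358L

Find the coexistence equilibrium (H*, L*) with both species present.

H* ≈ 150, L* ≈ 97.6

From dL/dt = 0 with L > 0: 0.00238H* = 0.358, so H* = 150.
Substitute into dH/dt = 0: 0.58(1 - 150/516) = 0.00421L*.
The bracket is 0.708, giving L* = 0.411/0.00421 = 97.6.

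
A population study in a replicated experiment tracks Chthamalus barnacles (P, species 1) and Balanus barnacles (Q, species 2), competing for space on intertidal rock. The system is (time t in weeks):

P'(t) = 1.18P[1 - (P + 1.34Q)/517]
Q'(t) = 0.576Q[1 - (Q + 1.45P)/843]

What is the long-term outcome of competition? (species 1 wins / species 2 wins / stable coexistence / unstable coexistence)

species 2 excludes species 1

Compare the nullcline intercepts: K1/α12 = 517/1.34 = 386 < K2 = 843; K2/α21 = 843/1.45 = 581 > K1 = 517.
Since the inequalities point opposite ways, species 2 can invade but species 1 cannot.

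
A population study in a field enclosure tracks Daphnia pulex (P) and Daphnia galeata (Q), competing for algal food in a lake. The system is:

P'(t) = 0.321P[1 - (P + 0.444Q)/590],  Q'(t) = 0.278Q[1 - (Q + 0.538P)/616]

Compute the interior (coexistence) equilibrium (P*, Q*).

Setting both brackets to zero gives the nullclines P + 0.444Q = 590 and 0.538P + Q = 616.
Substituting Q = 616 - 0.538P into the first: P(1 - 0.444·0.538) = 590 - 0.444·616.
So P* = 316/0.761 = 416, and then Q* = 616 - 0.538·416 = 392.

P* ≈ 416, Q* ≈ 392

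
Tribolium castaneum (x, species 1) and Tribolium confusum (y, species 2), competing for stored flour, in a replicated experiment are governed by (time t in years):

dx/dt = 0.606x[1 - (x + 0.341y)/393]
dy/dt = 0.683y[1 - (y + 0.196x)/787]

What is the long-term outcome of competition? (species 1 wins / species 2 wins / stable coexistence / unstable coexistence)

stable coexistence

Compare the nullcline intercepts: K1/α12 = 393/0.341 = 1150 > K2 = 787; K2/α21 = 787/0.196 = 4020 > K1 = 393.
Since both inequalities hold, each species can invade when rare, so the interior equilibrium is stable.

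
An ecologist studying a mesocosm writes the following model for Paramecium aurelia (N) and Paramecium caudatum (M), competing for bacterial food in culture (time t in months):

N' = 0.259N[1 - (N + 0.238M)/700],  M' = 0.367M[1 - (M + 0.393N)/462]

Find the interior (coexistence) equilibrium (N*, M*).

Setting both brackets to zero gives the nullclines N + 0.238M = 700 and 0.393N + M = 462.
Substituting M = 462 - 0.393N into the first: N(1 - 0.238·0.393) = 700 - 0.238·462.
So N* = 590/0.906 = 651, and then M* = 462 - 0.393·651 = 206.

N* ≈ 651, M* ≈ 206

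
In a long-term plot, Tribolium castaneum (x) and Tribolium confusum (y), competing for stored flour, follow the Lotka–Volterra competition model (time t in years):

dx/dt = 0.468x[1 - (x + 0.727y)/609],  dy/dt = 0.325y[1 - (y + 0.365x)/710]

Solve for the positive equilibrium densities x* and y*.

x* ≈ 126, y* ≈ 664

Setting both brackets to zero gives the nullclines x + 0.727y = 609 and 0.365x + y = 710.
Substituting y = 710 - 0.365x into the first: x(1 - 0.727·0.365) = 609 - 0.727·710.
So x* = 92.8/0.735 = 126, and then y* = 710 - 0.365·126 = 664.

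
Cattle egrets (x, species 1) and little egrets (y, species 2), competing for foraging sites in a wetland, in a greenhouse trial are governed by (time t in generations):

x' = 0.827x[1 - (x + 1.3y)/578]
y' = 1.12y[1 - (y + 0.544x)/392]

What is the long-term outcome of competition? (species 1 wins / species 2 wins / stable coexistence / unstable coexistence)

Compare the nullcline intercepts: K1/α12 = 578/1.3 = 445 > K2 = 392; K2/α21 = 392/0.544 = 721 > K1 = 578.
Since both inequalities hold, each species can invade when rare, so the interior equilibrium is stable.

stable coexistence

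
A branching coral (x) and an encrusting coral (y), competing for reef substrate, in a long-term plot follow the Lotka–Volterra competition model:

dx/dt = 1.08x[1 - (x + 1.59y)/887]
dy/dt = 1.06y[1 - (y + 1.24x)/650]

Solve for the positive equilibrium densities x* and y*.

Setting both brackets to zero gives the nullclines x + 1.59y = 887 and 1.24x + y = 650.
Substituting y = 650 - 1.24x into the first: x(1 - 1.59·1.24) = 887 - 1.59·650.
So x* = -146/-0.972 = 151, and then y* = 650 - 1.24·151 = 463.

x* ≈ 151, y* ≈ 463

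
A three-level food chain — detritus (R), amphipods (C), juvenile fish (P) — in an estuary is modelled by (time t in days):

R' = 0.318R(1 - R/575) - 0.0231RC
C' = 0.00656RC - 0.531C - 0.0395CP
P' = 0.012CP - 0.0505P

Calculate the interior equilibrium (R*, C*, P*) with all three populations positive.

R* ≈ 399, C* ≈ 4.21, P* ≈ 52.9

From dP/dt = 0: 0.012C* = 0.0505, so C* = 4.21.
From dR/dt = 0: 0.318(1 - R*/575) = 0.0231·4.21, giving R* = 575·(1 - 0.306) = 399.
From dC/dt = 0: 0.00656·399 - 0.531 = 0.0395P*, so P* = 2.09/0.0395 = 52.9.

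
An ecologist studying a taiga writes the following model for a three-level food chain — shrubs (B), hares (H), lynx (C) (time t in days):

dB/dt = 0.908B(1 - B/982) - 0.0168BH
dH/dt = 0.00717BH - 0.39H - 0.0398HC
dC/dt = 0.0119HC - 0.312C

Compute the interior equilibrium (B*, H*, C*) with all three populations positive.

From dC/dt = 0: 0.0119H* = 0.312, so H* = 26.2.
From dB/dt = 0: 0.908(1 - B*/982) = 0.0168·26.2, giving B* = 982·(1 - 0.485) = 506.
From dH/dt = 0: 0.00717·506 - 0.39 = 0.0398C*, so C* = 3.24/0.0398 = 81.3.

B* ≈ 506, H* ≈ 26.2, C* ≈ 81.3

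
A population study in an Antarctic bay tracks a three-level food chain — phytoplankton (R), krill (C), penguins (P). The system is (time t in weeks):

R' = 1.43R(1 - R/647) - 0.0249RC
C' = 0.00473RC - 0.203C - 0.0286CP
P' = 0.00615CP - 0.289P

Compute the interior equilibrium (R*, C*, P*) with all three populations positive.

From dP/dt = 0: 0.00615C* = 0.289, so C* = 47.
From dR/dt = 0: 1.43(1 - R*/647) = 0.0249·47, giving R* = 647·(1 - 0.818) = 118.
From dC/dt = 0: 0.00473·118 - 0.203 = 0.0286P*, so P* = 0.353/0.0286 = 12.4.

R* ≈ 118, C* ≈ 47, P* ≈ 12.4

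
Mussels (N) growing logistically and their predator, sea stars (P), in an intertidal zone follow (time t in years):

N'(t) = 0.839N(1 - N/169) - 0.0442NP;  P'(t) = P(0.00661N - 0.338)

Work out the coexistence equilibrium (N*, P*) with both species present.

From dP/dt = 0 with P > 0: 0.00661N* = 0.338, so N* = 51.1.
Substitute into dN/dt = 0: 0.839(1 - 51.1/169) = 0.0442P*.
The bracket is 0.697, giving P* = 0.585/0.0442 = 13.2.

N* ≈ 51.1, P* ≈ 13.2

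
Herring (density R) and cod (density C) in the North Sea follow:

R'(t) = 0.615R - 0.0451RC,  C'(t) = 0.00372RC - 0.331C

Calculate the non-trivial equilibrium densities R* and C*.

Set dC/dt = 0 with C > 0: 0.00372R - 0.331 = 0, so R* = 0.331/0.00372 = 89.
Set dR/dt = 0 with R > 0: 0.615 - 0.0451C = 0, so C* = 0.615/0.0451 = 13.6.

R* ≈ 89, C* ≈ 13.6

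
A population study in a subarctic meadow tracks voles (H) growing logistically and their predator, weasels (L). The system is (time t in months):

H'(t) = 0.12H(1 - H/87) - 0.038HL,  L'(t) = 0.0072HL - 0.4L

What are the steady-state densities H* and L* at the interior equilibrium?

From dL/dt = 0 with L > 0: 0.0072H* = 0.4, so H* = 55.6.
Substitute into dH/dt = 0: 0.12(1 - 55.6/87) = 0.038L*.
The bracket is 0.361, giving L* = 0.0434/0.038 = 1.14.

H* ≈ 55.6, L* ≈ 1.14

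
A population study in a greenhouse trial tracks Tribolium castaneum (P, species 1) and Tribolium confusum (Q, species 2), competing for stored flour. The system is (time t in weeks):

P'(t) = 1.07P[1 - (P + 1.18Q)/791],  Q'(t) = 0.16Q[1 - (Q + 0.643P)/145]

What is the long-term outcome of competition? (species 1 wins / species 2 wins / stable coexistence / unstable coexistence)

species 1 excludes species 2

Compare the nullcline intercepts: K1/α12 = 791/1.18 = 670 > K2 = 145; K2/α21 = 145/0.643 = 226 < K1 = 791.
Since the inequalities point opposite ways, species 1 can invade but species 2 cannot.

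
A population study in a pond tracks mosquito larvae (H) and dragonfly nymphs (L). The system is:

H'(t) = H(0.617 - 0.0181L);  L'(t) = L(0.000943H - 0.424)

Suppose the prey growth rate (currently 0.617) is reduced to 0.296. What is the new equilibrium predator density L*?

L* ≈ 16.4

At the interior fixed point, setting dH/dt = 0 with H > 0 fixes L* = (prey growth rate)/(HL coefficient) — independent of the other coefficients.
With the change, L* = 0.296/0.0181 = 16.4; it falls from 34.1.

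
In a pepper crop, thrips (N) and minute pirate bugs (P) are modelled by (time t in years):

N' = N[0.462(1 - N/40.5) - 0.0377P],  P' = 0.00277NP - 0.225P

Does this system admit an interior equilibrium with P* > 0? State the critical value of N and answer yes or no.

Threshold N = 81.2; K < 81.2, so no, the predator goes extinct.

The predator equation gives dP/dt > 0 only when N > 0.225/0.00277 = 81.2.
Without the predator, N → K = 40.5. Since 40.5 < 81.2, the predator cannot invade.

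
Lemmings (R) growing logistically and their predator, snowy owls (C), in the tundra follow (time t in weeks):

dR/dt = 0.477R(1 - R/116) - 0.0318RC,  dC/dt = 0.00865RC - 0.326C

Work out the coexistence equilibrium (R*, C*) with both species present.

From dC/dt = 0 with C > 0: 0.00865R* = 0.326, so R* = 37.7.
Substitute into dR/dt = 0: 0.477(1 - 37.7/116) = 0.0318C*.
The bracket is 0.675, giving C* = 0.322/0.0318 = 10.1.

R* ≈ 37.7, C* ≈ 10.1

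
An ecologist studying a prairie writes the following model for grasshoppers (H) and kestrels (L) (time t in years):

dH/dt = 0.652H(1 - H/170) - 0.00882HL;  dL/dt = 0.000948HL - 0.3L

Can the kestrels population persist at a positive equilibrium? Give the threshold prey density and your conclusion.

The predator equation gives dL/dt > 0 only when H > 0.3/0.000948 = 316.
Without the predator, H → K = 170. Since 170 < 316, the predator cannot invade.

Threshold H = 316; K < 316, so no, the predator goes extinct.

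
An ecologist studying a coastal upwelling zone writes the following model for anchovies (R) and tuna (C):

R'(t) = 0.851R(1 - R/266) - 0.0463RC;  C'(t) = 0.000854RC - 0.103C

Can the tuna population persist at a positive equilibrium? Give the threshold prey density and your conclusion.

The predator equation gives dC/dt > 0 only when R > 0.103/0.000854 = 121.
Without the predator, R → K = 266. Since 266 > 121, the predator can invade and persist.

Threshold R = 121; K > 121, so yes, the predator persists.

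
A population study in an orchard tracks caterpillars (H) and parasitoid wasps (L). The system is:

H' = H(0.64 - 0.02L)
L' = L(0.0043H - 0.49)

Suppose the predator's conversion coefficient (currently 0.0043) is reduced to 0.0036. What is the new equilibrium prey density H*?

At the interior fixed point, setting dL/dt = 0 with L > 0 fixes H* = (predator death rate)/(HL coefficient) — independent of the other coefficients.
With the change, H* = 0.49/0.0036 = 136; it rises from 114.

H* ≈ 136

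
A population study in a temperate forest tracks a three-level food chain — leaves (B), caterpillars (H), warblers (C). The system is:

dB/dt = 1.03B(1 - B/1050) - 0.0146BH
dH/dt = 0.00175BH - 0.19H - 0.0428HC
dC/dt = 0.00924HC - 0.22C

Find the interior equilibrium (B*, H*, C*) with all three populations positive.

B* ≈ 696, H* ≈ 23.8, C* ≈ 24

From dC/dt = 0: 0.00924H* = 0.22, so H* = 23.8.
From dB/dt = 0: 1.03(1 - B*/1050) = 0.0146·23.8, giving B* = 1050·(1 - 0.337) = 696.
From dH/dt = 0: 0.00175·696 - 0.19 = 0.0428C*, so C* = 1.03/0.0428 = 24.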